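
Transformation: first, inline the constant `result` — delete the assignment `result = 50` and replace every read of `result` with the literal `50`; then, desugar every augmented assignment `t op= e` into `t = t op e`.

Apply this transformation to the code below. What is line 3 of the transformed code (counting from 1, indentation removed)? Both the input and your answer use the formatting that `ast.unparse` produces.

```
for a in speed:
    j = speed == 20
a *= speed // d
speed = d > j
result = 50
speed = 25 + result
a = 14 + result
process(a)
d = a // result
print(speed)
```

a = a * (speed // d)

Transformed code:
for a in speed:
    j = speed == 20
a = a * (speed // d)
speed = d > j
speed = 25 + 50
a = 14 + 50
process(a)
d = a // 50
print(speed)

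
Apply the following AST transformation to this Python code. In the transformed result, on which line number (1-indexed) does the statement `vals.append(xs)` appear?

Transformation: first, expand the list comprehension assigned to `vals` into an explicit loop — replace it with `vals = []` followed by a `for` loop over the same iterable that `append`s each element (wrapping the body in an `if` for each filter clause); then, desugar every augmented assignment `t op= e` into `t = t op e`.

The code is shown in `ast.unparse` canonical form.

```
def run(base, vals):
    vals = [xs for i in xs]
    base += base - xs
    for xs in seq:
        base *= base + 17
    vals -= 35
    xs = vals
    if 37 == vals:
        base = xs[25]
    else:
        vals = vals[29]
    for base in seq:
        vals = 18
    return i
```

4

Transformed code:
def run(base, vals):
    vals = []
    for i in xs:
        vals.append(xs)
    base = base + (base - xs)
    for xs in seq:
        base = base * (base + 17)
    vals = vals - 35
    xs = vals
    if 37 == vals:
        base = xs[25]
    else:
        vals = vals[29]
    for base in seq:
        vals = 18
    return i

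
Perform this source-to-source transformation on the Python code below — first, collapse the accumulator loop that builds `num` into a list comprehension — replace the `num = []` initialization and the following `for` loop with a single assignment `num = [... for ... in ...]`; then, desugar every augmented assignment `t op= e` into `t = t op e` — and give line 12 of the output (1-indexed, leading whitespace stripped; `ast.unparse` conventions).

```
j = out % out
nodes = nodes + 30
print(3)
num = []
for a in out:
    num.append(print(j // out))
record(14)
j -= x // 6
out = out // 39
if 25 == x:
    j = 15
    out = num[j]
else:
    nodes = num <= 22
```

Transformed code:
j = out % out
nodes = nodes + 30
print(3)
num = [print(j // out) for a in out]
record(14)
j = j - x // 6
out = out // 39
if 25 == x:
    j = 15
    out = num[j]
else:
    nodes = num <= 22

nodes = num <= 22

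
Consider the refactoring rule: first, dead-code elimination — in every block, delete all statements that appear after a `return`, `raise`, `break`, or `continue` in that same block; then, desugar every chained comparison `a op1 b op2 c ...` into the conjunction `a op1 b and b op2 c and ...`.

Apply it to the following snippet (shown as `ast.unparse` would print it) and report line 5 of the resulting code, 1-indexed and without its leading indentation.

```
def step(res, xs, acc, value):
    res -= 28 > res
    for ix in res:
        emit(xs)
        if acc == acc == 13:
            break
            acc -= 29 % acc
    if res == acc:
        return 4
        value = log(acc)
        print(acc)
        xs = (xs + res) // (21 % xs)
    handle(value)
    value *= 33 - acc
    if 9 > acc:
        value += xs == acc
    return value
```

Transformed code:
def step(res, xs, acc, value):
    res -= 28 > res
    for ix in res:
        emit(xs)
        if acc == acc and acc == 13:
            break
    if res == acc:
        return 4
    handle(value)
    value *= 33 - acc
    if 9 > acc:
        value += xs == acc
    return value

if acc == acc and acc == 13:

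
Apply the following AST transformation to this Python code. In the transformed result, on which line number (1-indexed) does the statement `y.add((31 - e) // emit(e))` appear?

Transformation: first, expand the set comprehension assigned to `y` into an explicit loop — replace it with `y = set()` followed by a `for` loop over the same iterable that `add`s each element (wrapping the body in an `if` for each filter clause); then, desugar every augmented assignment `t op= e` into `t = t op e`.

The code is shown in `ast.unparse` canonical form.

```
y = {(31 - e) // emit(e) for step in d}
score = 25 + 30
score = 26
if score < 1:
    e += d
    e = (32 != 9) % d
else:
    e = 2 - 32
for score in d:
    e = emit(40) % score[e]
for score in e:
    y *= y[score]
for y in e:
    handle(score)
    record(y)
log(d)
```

3

Transformed code:
y = set()
for step in d:
    y.add((31 - e) // emit(e))
score = 25 + 30
score = 26
if score < 1:
    e = e + d
    e = (32 != 9) % d
else:
    e = 2 - 32
for score in d:
    e = emit(40) % score[e]
for score in e:
    y = y * y[score]
for y in e:
    handle(score)
    record(y)
log(d)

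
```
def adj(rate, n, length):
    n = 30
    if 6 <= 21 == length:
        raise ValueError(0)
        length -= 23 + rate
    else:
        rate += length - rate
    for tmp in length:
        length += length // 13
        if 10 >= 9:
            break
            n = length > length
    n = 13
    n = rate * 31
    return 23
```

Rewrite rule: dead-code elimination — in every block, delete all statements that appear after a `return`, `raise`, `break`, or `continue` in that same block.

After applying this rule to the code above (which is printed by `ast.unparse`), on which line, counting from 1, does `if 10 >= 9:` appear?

9

Transformed code:
def adj(rate, n, length):
    n = 30
    if 6 <= 21 == length:
        raise ValueError(0)
    else:
        rate += length - rate
    for tmp in length:
        length += length // 13
        if 10 >= 9:
            break
    n = 13
    n = rate * 31
    return 23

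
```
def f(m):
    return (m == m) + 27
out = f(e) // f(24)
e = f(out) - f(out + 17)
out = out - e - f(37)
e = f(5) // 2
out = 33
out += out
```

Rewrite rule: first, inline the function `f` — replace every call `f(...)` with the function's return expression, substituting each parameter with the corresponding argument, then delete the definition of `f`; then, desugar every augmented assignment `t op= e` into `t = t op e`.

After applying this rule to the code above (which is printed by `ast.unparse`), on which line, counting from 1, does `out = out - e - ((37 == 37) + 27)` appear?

3

Transformed code:
out = ((e == e) + 27) // ((24 == 24) + 27)
e = (out == out) + 27 - ((out + 17 == out + 17) + 27)
out = out - e - ((37 == 37) + 27)
e = ((5 == 5) + 27) // 2
out = 33
out = out + out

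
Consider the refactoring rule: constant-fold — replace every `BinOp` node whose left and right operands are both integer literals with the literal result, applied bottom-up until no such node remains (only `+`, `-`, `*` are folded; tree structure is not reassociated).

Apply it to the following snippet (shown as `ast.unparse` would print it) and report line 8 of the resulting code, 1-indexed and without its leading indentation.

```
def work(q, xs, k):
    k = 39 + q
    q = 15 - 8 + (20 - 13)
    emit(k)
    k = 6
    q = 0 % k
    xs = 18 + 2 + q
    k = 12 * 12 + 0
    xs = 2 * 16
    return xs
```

Transformed code:
def work(q, xs, k):
    k = 39 + q
    q = 14
    emit(k)
    k = 6
    q = 0 % k
    xs = 20 + q
    k = 144
    xs = 32
    return xs

k = 144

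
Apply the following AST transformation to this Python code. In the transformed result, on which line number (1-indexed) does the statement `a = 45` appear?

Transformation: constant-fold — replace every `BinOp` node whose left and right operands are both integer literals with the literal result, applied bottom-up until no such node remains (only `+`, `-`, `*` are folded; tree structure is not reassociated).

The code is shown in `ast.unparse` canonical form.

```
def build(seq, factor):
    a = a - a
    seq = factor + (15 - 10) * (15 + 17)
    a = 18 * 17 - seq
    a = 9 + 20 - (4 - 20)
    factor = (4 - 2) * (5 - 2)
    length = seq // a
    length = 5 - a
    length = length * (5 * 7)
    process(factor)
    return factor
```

5

Transformed code:
def build(seq, factor):
    a = a - a
    seq = factor + 160
    a = 306 - seq
    a = 45
    factor = 6
    length = seq // a
    length = 5 - a
    length = length * 35
    process(factor)
    return factor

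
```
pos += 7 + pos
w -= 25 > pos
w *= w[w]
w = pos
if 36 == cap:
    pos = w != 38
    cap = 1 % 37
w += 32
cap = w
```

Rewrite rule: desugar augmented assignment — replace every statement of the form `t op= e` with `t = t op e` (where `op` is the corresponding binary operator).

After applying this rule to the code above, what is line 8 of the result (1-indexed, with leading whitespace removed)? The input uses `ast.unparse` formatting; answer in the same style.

w = w + 32

Transformed code:
pos = pos + (7 + pos)
w = w - (25 > pos)
w = w * w[w]
w = pos
if 36 == cap:
    pos = w != 38
    cap = 1 % 37
w = w + 32
cap = w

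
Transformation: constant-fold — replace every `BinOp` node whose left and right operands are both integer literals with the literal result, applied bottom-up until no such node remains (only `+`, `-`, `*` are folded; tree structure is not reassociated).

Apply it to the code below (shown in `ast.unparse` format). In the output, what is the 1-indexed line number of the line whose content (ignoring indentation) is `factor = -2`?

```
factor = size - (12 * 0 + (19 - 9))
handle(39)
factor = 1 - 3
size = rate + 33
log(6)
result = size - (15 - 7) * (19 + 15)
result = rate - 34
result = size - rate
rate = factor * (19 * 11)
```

Transformed code:
factor = size - 10
handle(39)
factor = -2
size = rate + 33
log(6)
result = size - 272
result = rate - 34
result = size - rate
rate = factor * 209

3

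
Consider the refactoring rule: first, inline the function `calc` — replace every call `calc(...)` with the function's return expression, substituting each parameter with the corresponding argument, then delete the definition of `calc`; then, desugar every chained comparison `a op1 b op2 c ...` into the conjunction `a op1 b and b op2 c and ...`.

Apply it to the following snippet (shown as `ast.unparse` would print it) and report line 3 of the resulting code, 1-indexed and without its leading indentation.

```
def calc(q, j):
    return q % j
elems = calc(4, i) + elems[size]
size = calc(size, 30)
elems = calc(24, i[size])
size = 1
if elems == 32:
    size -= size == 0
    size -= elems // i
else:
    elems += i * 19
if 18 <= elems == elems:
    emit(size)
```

Transformed code:
elems = 4 % i + elems[size]
size = size % 30
elems = 24 % i[size]
size = 1
if elems == 32:
    size -= size == 0
    size -= elems // i
else:
    elems += i * 19
if 18 <= elems and elems == elems:
    emit(size)

elems = 24 % i[size]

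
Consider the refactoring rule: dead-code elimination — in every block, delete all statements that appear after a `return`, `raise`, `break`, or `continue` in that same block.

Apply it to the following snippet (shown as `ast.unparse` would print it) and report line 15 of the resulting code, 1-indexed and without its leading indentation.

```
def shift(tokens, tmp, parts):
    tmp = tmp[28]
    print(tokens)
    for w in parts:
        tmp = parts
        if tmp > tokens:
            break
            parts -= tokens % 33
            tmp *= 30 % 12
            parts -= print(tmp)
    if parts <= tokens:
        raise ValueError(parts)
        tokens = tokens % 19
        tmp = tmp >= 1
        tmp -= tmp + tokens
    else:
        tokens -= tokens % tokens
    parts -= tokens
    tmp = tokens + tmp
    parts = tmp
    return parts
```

return parts

Transformed code:
def shift(tokens, tmp, parts):
    tmp = tmp[28]
    print(tokens)
    for w in parts:
        tmp = parts
        if tmp > tokens:
            break
    if parts <= tokens:
        raise ValueError(parts)
    else:
        tokens -= tokens % tokens
    parts -= tokens
    tmp = tokens + tmp
    parts = tmp
    return parts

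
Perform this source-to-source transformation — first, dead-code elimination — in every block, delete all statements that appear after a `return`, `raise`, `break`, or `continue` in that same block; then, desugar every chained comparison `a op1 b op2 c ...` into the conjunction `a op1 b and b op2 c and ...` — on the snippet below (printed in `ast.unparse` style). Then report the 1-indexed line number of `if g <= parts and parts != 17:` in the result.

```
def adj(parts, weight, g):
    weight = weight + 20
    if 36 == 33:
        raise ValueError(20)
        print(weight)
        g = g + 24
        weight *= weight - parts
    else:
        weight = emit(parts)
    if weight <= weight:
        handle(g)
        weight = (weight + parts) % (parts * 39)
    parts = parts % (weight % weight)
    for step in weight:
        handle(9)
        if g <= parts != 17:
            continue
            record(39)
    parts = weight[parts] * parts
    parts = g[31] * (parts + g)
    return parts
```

Transformed code:
def adj(parts, weight, g):
    weight = weight + 20
    if 36 == 33:
        raise ValueError(20)
    else:
        weight = emit(parts)
    if weight <= weight:
        handle(g)
        weight = (weight + parts) % (parts * 39)
    parts = parts % (weight % weight)
    for step in weight:
        handle(9)
        if g <= parts and parts != 17:
            continue
    parts = weight[parts] * parts
    parts = g[31] * (parts + g)
    return parts

13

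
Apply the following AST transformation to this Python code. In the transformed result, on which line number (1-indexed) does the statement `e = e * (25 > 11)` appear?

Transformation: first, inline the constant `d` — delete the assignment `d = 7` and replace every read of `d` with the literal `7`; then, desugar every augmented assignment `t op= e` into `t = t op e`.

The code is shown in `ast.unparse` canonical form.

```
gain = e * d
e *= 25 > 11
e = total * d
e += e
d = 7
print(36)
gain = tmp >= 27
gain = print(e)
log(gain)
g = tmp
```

2

Transformed code:
gain = e * 7
e = e * (25 > 11)
e = total * 7
e = e + e
print(36)
gain = tmp >= 27
gain = print(e)
log(gain)
g = tmp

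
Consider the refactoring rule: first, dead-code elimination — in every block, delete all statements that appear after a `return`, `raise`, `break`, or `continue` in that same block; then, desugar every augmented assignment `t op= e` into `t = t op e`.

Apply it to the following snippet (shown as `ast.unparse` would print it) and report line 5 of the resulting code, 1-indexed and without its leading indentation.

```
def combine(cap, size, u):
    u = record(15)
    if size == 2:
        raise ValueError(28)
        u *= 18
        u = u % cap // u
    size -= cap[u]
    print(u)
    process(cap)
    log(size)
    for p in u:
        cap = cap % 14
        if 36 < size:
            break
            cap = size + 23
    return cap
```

size = size - cap[u]

Transformed code:
def combine(cap, size, u):
    u = record(15)
    if size == 2:
        raise ValueError(28)
    size = size - cap[u]
    print(u)
    process(cap)
    log(size)
    for p in u:
        cap = cap % 14
        if 36 < size:
            break
    return cap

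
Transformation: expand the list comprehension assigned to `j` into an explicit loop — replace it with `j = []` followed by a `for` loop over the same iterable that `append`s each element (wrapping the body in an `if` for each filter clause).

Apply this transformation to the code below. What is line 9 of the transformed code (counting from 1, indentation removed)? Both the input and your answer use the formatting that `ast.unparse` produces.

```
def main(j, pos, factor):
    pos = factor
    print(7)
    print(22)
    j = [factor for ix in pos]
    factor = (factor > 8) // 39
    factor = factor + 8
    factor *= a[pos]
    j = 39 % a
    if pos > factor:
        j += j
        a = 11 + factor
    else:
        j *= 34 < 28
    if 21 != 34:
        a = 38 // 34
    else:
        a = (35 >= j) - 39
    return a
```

factor = factor + 8

Transformed code:
def main(j, pos, factor):
    pos = factor
    print(7)
    print(22)
    j = []
    for ix in pos:
        j.append(factor)
    factor = (factor > 8) // 39
    factor = factor + 8
    factor *= a[pos]
    j = 39 % a
    if pos > factor:
        j += j
        a = 11 + factor
    else:
        j *= 34 < 28
    if 21 != 34:
        a = 38 // 34
    else:
        a = (35 >= j) - 39
    return a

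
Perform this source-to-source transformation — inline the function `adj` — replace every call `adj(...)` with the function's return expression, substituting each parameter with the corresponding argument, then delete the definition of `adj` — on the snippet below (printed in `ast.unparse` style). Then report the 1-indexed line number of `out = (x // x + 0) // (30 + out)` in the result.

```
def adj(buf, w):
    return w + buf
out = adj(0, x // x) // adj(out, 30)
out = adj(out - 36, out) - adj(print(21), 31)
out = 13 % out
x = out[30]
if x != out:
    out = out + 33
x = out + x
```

Transformed code:
out = (x // x + 0) // (30 + out)
out = out + (out - 36) - (31 + print(21))
out = 13 % out
x = out[30]
if x != out:
    out = out + 33
x = out + x

1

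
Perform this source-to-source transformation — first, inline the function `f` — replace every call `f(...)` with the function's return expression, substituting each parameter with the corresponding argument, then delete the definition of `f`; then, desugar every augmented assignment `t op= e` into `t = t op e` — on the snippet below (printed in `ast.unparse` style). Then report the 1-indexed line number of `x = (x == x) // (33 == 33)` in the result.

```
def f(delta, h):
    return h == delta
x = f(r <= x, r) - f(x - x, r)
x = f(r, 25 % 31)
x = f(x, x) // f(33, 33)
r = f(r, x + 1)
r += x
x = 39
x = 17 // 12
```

Transformed code:
x = (r == (r <= x)) - (r == x - x)
x = 25 % 31 == r
x = (x == x) // (33 == 33)
r = x + 1 == r
r = r + x
x = 39
x = 17 // 12

3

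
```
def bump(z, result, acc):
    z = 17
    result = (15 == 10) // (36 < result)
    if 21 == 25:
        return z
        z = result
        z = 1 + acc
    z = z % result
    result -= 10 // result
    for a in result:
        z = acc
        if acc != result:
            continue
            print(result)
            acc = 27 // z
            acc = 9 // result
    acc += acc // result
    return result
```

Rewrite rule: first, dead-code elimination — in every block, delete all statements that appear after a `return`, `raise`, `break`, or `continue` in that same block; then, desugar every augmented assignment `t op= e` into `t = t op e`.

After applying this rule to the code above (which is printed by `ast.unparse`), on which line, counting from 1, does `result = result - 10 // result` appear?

Transformed code:
def bump(z, result, acc):
    z = 17
    result = (15 == 10) // (36 < result)
    if 21 == 25:
        return z
    z = z % result
    result = result - 10 // result
    for a in result:
        z = acc
        if acc != result:
            continue
    acc = acc + acc // result
    return result

7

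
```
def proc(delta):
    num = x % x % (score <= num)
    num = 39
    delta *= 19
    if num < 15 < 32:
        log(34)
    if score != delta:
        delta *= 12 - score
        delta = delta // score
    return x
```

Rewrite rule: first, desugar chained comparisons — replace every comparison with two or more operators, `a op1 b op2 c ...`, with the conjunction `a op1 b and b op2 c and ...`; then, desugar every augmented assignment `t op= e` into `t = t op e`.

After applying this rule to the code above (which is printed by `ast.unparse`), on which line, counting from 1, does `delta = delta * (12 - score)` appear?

8

Transformed code:
def proc(delta):
    num = x % x % (score <= num)
    num = 39
    delta = delta * 19
    if num < 15 and 15 < 32:
        log(34)
    if score != delta:
        delta = delta * (12 - score)
        delta = delta // score
    return x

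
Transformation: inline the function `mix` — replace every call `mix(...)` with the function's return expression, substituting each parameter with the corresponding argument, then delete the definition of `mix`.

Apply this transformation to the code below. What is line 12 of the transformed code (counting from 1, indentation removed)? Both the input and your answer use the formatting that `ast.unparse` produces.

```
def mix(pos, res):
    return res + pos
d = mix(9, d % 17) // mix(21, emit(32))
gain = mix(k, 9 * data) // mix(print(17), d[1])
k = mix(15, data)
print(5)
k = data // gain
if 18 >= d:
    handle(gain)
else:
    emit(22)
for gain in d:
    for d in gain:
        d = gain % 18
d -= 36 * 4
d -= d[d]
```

d = gain % 18

Transformed code:
d = (d % 17 + 9) // (emit(32) + 21)
gain = (9 * data + k) // (d[1] + print(17))
k = data + 15
print(5)
k = data // gain
if 18 >= d:
    handle(gain)
else:
    emit(22)
for gain in d:
    for d in gain:
        d = gain % 18
d -= 36 * 4
d -= d[d]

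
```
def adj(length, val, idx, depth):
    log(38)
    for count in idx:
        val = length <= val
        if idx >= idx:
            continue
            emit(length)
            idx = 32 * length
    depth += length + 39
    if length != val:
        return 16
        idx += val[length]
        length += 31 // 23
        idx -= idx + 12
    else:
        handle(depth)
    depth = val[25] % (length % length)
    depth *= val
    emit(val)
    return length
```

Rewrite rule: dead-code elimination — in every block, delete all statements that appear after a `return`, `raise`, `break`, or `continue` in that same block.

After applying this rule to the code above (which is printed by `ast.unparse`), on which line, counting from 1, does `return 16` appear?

Transformed code:
def adj(length, val, idx, depth):
    log(38)
    for count in idx:
        val = length <= val
        if idx >= idx:
            continue
    depth += length + 39
    if length != val:
        return 16
    else:
        handle(depth)
    depth = val[25] % (length % length)
    depth *= val
    emit(val)
    return length

9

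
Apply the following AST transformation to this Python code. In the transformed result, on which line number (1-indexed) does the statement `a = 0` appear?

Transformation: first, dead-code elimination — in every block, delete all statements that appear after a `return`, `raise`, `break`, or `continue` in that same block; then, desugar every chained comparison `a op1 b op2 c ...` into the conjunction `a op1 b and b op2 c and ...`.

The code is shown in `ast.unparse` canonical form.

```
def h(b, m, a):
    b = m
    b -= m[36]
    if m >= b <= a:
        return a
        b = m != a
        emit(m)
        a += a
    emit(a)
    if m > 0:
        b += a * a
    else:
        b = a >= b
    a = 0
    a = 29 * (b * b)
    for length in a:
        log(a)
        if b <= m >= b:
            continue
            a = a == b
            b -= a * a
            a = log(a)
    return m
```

Transformed code:
def h(b, m, a):
    b = m
    b -= m[36]
    if m >= b and b <= a:
        return a
    emit(a)
    if m > 0:
        b += a * a
    else:
        b = a >= b
    a = 0
    a = 29 * (b * b)
    for length in a:
        log(a)
        if b <= m and m >= b:
            continue
    return m

11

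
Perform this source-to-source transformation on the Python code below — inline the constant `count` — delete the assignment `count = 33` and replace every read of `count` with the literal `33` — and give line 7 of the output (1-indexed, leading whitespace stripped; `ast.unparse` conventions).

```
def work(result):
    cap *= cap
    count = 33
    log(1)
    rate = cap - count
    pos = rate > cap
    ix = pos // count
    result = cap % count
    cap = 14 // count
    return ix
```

Transformed code:
def work(result):
    cap *= cap
    log(1)
    rate = cap - 33
    pos = rate > cap
    ix = pos // 33
    result = cap % 33
    cap = 14 // 33
    return ix

result = cap % 33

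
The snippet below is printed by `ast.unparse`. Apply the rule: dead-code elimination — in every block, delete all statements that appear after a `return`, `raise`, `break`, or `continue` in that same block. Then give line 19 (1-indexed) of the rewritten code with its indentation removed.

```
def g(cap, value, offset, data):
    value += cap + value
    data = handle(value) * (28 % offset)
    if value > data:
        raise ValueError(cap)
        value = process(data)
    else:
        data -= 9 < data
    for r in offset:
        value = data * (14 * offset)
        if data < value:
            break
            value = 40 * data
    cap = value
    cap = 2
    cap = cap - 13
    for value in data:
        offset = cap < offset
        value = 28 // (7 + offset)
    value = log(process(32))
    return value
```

Transformed code:
def g(cap, value, offset, data):
    value += cap + value
    data = handle(value) * (28 % offset)
    if value > data:
        raise ValueError(cap)
    else:
        data -= 9 < data
    for r in offset:
        value = data * (14 * offset)
        if data < value:
            break
    cap = value
    cap = 2
    cap = cap - 13
    for value in data:
        offset = cap < offset
        value = 28 // (7 + offset)
    value = log(process(32))
    return value

return value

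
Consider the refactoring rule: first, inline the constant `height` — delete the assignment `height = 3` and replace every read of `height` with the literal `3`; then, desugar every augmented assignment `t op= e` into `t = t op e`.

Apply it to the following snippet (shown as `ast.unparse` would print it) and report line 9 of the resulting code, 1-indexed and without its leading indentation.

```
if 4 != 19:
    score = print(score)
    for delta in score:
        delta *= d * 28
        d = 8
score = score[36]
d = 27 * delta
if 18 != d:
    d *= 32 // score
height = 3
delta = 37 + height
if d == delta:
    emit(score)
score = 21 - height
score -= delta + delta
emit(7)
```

Transformed code:
if 4 != 19:
    score = print(score)
    for delta in score:
        delta = delta * (d * 28)
        d = 8
score = score[36]
d = 27 * delta
if 18 != d:
    d = d * (32 // score)
delta = 37 + 3
if d == delta:
    emit(score)
score = 21 - 3
score = score - (delta + delta)
emit(7)

d = d * (32 // score)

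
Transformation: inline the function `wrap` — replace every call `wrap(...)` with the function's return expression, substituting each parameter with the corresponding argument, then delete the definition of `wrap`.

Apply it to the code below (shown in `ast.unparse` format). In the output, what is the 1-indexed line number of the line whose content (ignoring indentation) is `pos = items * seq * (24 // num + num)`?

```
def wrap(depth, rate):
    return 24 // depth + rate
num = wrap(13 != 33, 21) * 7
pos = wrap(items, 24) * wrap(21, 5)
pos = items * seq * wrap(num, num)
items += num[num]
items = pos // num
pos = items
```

3

Transformed code:
num = (24 // (13 != 33) + 21) * 7
pos = (24 // items + 24) * (24 // 21 + 5)
pos = items * seq * (24 // num + num)
items += num[num]
items = pos // num
pos = items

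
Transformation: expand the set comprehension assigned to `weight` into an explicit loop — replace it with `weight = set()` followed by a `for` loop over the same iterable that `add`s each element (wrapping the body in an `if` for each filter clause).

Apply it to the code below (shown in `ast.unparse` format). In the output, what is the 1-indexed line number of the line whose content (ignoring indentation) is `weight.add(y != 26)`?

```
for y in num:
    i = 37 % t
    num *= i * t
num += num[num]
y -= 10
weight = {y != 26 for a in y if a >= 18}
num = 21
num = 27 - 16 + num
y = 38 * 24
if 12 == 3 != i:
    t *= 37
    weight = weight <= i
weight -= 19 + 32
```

9

Transformed code:
for y in num:
    i = 37 % t
    num *= i * t
num += num[num]
y -= 10
weight = set()
for a in y:
    if a >= 18:
        weight.add(y != 26)
num = 21
num = 27 - 16 + num
y = 38 * 24
if 12 == 3 != i:
    t *= 37
    weight = weight <= i
weight -= 19 + 32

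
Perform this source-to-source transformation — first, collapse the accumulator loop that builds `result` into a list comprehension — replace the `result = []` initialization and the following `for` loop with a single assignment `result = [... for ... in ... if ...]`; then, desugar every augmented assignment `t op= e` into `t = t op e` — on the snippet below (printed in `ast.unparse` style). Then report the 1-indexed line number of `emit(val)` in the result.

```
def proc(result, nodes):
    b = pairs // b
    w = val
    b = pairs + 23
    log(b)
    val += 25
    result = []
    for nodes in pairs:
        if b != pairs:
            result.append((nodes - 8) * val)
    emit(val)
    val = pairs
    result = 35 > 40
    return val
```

8

Transformed code:
def proc(result, nodes):
    b = pairs // b
    w = val
    b = pairs + 23
    log(b)
    val = val + 25
    result = [(nodes - 8) * val for nodes in pairs if b != pairs]
    emit(val)
    val = pairs
    result = 35 > 40
    return val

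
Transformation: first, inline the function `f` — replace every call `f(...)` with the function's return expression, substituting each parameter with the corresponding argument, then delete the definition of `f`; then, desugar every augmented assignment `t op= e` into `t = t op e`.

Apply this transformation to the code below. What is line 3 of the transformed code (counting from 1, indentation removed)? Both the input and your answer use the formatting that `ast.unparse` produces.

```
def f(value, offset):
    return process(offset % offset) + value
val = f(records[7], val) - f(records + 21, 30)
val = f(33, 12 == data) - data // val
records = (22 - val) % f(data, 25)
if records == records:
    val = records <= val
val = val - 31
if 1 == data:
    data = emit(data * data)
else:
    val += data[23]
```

records = (22 - val) % (process(25 % 25) + data)

Transformed code:
val = process(val % val) + records[7] - (process(30 % 30) + (records + 21))
val = process((12 == data) % (12 == data)) + 33 - data // val
records = (22 - val) % (process(25 % 25) + data)
if records == records:
    val = records <= val
val = val - 31
if 1 == data:
    data = emit(data * data)
else:
    val = val + data[23]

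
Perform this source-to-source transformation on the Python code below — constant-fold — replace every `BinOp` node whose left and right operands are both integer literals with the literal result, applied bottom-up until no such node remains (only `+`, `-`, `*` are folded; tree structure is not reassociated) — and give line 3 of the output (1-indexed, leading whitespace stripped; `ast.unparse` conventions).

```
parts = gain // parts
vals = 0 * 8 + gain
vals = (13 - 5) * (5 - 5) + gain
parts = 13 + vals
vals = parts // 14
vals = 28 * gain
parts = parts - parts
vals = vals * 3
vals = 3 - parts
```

vals = 0 + gain

Transformed code:
parts = gain // parts
vals = 0 + gain
vals = 0 + gain
parts = 13 + vals
vals = parts // 14
vals = 28 * gain
parts = parts - parts
vals = vals * 3
vals = 3 - parts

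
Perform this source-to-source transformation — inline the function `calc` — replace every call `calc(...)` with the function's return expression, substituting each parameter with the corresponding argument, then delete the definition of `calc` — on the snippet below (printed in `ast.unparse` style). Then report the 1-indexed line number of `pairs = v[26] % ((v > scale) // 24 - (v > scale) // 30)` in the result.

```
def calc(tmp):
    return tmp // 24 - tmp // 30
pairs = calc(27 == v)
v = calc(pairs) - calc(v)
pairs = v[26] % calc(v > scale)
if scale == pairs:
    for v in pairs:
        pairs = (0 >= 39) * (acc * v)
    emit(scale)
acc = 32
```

Transformed code:
pairs = (27 == v) // 24 - (27 == v) // 30
v = pairs // 24 - pairs // 30 - (v // 24 - v // 30)
pairs = v[26] % ((v > scale) // 24 - (v > scale) // 30)
if scale == pairs:
    for v in pairs:
        pairs = (0 >= 39) * (acc * v)
    emit(scale)
acc = 32

3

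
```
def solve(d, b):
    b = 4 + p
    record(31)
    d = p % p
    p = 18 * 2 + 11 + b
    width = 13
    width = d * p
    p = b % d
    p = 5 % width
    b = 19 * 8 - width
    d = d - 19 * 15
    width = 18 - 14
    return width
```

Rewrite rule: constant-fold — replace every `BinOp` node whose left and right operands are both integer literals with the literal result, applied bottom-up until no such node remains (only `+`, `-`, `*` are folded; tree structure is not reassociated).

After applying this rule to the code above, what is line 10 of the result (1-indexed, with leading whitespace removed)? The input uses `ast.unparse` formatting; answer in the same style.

b = 152 - width

Transformed code:
def solve(d, b):
    b = 4 + p
    record(31)
    d = p % p
    p = 47 + b
    width = 13
    width = d * p
    p = b % d
    p = 5 % width
    b = 152 - width
    d = d - 285
    width = 4
    return width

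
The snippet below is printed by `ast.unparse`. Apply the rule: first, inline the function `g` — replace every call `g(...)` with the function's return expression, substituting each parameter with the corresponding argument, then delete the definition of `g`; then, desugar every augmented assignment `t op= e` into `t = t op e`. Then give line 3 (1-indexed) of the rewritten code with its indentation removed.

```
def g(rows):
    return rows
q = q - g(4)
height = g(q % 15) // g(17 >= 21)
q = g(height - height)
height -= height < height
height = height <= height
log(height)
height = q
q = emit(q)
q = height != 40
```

Transformed code:
q = q - 4
height = q % 15 // (17 >= 21)
q = height - height
height = height - (height < height)
height = height <= height
log(height)
height = q
q = emit(q)
q = height != 40

q = height - height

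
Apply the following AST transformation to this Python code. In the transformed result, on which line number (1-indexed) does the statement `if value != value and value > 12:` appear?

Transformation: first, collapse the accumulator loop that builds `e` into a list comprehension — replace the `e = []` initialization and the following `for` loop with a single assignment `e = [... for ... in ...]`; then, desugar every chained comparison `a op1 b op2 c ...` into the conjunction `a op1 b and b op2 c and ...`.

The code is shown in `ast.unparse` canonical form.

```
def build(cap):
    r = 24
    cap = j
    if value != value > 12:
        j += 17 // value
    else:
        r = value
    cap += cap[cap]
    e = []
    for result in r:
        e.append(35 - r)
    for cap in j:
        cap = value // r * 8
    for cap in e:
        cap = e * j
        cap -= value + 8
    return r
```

Transformed code:
def build(cap):
    r = 24
    cap = j
    if value != value and value > 12:
        j += 17 // value
    else:
        r = value
    cap += cap[cap]
    e = [35 - r for result in r]
    for cap in j:
        cap = value // r * 8
    for cap in e:
        cap = e * j
        cap -= value + 8
    return r

4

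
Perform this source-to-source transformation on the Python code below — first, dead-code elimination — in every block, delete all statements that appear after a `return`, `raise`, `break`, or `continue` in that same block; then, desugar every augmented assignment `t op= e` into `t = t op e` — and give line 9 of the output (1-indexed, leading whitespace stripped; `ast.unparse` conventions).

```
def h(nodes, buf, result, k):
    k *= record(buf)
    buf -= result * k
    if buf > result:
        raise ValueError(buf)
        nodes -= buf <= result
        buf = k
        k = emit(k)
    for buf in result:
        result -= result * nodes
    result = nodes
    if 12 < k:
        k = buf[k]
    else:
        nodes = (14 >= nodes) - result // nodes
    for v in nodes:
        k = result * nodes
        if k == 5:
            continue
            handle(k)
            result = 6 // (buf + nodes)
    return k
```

if 12 < k:

Transformed code:
def h(nodes, buf, result, k):
    k = k * record(buf)
    buf = buf - result * k
    if buf > result:
        raise ValueError(buf)
    for buf in result:
        result = result - result * nodes
    result = nodes
    if 12 < k:
        k = buf[k]
    else:
        nodes = (14 >= nodes) - result // nodes
    for v in nodes:
        k = result * nodes
        if k == 5:
            continue
    return k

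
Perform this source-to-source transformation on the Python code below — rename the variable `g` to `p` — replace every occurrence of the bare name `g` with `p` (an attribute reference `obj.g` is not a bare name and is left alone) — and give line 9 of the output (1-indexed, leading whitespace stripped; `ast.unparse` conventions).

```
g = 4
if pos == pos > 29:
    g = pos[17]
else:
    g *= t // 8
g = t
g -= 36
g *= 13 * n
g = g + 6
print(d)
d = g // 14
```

p = p + 6

Transformed code:
p = 4
if pos == pos > 29:
    p = pos[17]
else:
    p *= t // 8
p = t
p -= 36
p *= 13 * n
p = p + 6
print(d)
d = p // 14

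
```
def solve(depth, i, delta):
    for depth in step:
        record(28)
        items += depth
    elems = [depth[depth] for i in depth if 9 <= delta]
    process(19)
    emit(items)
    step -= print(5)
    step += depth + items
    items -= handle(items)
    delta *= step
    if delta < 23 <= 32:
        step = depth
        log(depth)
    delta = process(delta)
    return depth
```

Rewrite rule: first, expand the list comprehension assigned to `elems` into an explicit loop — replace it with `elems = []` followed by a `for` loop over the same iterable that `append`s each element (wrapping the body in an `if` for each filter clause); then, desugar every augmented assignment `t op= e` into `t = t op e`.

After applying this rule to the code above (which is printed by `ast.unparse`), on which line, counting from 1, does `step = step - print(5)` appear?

11

Transformed code:
def solve(depth, i, delta):
    for depth in step:
        record(28)
        items = items + depth
    elems = []
    for i in depth:
        if 9 <= delta:
            elems.append(depth[depth])
    process(19)
    emit(items)
    step = step - print(5)
    step = step + (depth + items)
    items = items - handle(items)
    delta = delta * step
    if delta < 23 <= 32:
        step = depth
        log(depth)
    delta = process(delta)
    return depth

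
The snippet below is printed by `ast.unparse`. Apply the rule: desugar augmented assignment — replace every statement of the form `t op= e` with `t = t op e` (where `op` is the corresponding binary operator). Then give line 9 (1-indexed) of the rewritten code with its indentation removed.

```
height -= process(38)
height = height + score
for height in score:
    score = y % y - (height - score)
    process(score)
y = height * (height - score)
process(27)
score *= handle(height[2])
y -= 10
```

y = y - 10

Transformed code:
height = height - process(38)
height = height + score
for height in score:
    score = y % y - (height - score)
    process(score)
y = height * (height - score)
process(27)
score = score * handle(height[2])
y = y - 10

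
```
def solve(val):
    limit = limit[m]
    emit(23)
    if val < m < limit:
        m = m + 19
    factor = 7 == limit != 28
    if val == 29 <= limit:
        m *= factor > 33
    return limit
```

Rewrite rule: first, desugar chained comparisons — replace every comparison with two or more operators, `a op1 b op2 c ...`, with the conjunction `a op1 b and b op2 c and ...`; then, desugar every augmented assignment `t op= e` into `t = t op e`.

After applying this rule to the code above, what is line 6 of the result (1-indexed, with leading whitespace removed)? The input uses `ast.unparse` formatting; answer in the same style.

factor = 7 == limit and limit != 28

Transformed code:
def solve(val):
    limit = limit[m]
    emit(23)
    if val < m and m < limit:
        m = m + 19
    factor = 7 == limit and limit != 28
    if val == 29 and 29 <= limit:
        m = m * (factor > 33)
    return limit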